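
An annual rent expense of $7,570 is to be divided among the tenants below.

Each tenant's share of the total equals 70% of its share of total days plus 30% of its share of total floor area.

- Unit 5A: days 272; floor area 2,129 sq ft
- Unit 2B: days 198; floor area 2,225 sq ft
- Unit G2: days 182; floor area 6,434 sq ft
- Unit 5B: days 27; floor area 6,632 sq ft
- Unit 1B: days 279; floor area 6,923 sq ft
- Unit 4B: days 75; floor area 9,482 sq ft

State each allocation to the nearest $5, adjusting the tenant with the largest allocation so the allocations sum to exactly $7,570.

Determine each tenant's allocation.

Totals — days 1,033, floor area 33,825.
Composite weights (70% days + 30% floor area): Unit 5A 0.2032; Unit 2B 0.1539; Unit G2 0.1804; Unit 5B 0.0771; Unit 1B 0.2505; Unit 4B 0.1349.
Proportional shares: Unit 5A 1,538.22; Unit 2B 1,165.07; Unit G2 1,365.59; Unit 5B 583.77; Unit 1B 1,896.00; Unit 4B 1,021.35.
After rounding ($5): Unit 5A $1,540; Unit 2B $1,165; Unit G2 $1,365; Unit 5B $585; Unit 1B $1,895; Unit 4B $1,020. Sum = $7,570.
No rounding difference to absorb.

Unit 5A: $1,540 · Unit 2B: $1,165 · Unit G2: $1,365 · Unit 5B: $585 · Unit 1B: $1,895 · Unit 4B: $1,020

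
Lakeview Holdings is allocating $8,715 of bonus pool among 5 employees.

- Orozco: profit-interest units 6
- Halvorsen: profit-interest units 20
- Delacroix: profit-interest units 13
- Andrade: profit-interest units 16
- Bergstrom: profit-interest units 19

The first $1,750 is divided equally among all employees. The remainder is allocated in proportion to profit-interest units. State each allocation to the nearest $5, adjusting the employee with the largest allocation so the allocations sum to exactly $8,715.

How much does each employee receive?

Equal tier: $1,750 ÷ 5 = $350 apiece.
Remainder $6,965 by profit-interest units (total 74): Orozco 564.73 → $565; Halvorsen 1,882.43 → $1,880; Delacroix 1,223.58 → $1,225; Andrade 1,505.95 → $1,505; Bergstrom 1,788.31 → $1,790.
Totals: Orozco $350 + $565 = $915; Halvorsen $350 + $1,880 = $2,230; Delacroix $350 + $1,225 = $1,575; Andrade $350 + $1,505 = $1,855; Bergstrom $350 + $1,790 = $2,140.

Orozco: $915 | Halvorsen: $2,230 | Delacroix: $1,575 | Andrade: $1,855 | Bergstrom: $2,140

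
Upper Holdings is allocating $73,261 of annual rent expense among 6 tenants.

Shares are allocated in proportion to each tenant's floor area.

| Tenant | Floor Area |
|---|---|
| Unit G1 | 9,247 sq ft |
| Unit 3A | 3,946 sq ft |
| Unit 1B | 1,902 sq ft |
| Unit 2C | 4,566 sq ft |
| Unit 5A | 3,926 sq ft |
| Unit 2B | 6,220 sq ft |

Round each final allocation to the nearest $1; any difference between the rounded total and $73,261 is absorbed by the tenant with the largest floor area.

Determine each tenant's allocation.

Total floor area = 29,807.
Raw shares: Unit G1 9,247/29,807 × $73,261 = 22,727.70; Unit 3A 3,946/29,807 × $73,261 = 9,698.66; Unit 1B 1,902/29,807 × $73,261 = 4,674.82; Unit 2C 4,566/29,807 × $73,261 = 11,222.52; Unit 5A 3,926/29,807 × $73,261 = 9,649.501; Unit 2B 6,220/29,807 × $73,261 = 15,287.80.
Rounded to nearest $1: Unit G1 $22,728; Unit 3A $9,699; Unit 1B $4,675; Unit 2C $11,223; Unit 5A $9,650; Unit 2B $15,288. Sum = $73,263.
Difference $73,261 − $73,263 = −$2 applied to largest floor area (Unit G1): Unit G1 becomes $22,726.

Unit G1: $22,726 · Unit 3A: $9,699 · Unit 1B: $4,675 · Unit 2C: $11,223 · Unit 5A: $9,650 · Unit 2B: $15,288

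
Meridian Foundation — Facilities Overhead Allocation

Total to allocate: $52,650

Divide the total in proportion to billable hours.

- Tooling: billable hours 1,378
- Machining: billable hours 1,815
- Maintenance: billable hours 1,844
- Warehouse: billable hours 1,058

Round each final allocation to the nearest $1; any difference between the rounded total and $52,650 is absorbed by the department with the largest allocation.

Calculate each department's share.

Combined billable hours = 6,095.
Unrounded shares: Tooling 1,378/6,095 × $52,650 = 11,903.48; Machining 1,815/6,095 × $52,650 = 15,678.38; Maintenance 1,844/6,095 × $52,650 = 15,928.89; Warehouse 1,058/6,095 × $52,650 = 9,139.25.
At nearest $1: Tooling $11,903; Machining $15,678; Maintenance $15,929; Warehouse $9,139. Sum = $52,649.
Difference $52,650 − $52,649 = +$1 applied to largest allocation (Maintenance): Maintenance becomes $15,930.

Tooling: $11,903; Machining: $15,678; Maintenance: $15,930; Warehouse: $9,139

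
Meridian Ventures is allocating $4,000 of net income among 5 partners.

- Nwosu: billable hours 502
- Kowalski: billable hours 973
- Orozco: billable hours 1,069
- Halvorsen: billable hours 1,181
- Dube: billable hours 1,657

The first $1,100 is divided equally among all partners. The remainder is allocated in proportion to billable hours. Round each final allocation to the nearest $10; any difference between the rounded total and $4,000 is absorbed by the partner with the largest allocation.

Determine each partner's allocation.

Nwosu: $490; Kowalski: $740; Orozco: $800; Halvorsen: $860; Dube: $1,110

$1,100 shared equally gives $220 per partner.
Remainder $2,900 by billable hours (total 5,382): Nwosu 270.49 → $270; Kowalski 524.28 → $520; Orozco 576.01 → $580; Halvorsen 636.36 → $640; Dube 892.85 → $890.
Totals: Nwosu $220 + $270 = $490; Kowalski $220 + $520 = $740; Orozco $220 + $580 = $800; Halvorsen $220 + $640 = $860; Dube $220 + $890 = $1,110.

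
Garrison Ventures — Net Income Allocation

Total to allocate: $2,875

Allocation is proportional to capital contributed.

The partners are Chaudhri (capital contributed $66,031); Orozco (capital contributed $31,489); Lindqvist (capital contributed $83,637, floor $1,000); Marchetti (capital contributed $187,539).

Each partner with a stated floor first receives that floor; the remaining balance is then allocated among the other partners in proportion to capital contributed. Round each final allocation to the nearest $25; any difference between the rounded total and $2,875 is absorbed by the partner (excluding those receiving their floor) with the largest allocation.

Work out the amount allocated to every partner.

Chaudhri: $425 | Orozco: $200 | Lindqvist: $1,000 | Marchetti: $1,250

Guaranteed amounts: Lindqvist $1,000. Remaining pool $1,875.
Remaining pool split over remaining capital contributed 285,059: Chaudhri 434.32 → $425; Orozco 207.12 → $200; Marchetti 1,233.55 → $1,225.
Rounding difference +$25 applied to Marchetti → $1,250.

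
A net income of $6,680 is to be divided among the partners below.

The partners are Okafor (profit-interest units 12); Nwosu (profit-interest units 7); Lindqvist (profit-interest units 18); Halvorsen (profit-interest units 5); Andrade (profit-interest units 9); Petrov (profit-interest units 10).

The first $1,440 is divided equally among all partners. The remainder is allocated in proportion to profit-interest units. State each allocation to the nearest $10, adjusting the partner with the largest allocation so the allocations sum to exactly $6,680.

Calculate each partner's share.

Equal tier: $1,440 ÷ 6 = $240 apiece.
Remainder $5,240 by profit-interest units (total 61): Okafor 1,030.82 → $1,030; Nwosu 601.31 → $600; Lindqvist 1,546.23 → $1,550; Halvorsen 429.51 → $430; Andrade 773.11 → $770; Petrov 859.02 → $860.
Totals: Okafor $240 + $1,030 = $1,270; Nwosu $240 + $600 = $840; Lindqvist $240 + $1,550 = $1,790; Halvorsen $240 + $430 = $670; Andrade $240 + $770 = $1,010; Petrov $240 + $860 = $1,100.

Okafor: $1,270 · Nwosu: $840 · Lindqvist: $1,790 · Halvorsen: $670 · Andrade: $1,010 · Petrov: $1,100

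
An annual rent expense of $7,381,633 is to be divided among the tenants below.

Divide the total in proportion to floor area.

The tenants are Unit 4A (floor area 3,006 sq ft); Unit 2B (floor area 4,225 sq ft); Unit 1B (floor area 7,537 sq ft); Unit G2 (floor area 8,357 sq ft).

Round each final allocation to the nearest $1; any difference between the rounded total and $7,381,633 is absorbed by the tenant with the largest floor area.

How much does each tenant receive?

Unit 4A: $959,532 · Unit 2B: $1,348,644 · Unit 1B: $2,405,854 · Unit G2: $2,667,603

Floor area total: 23,125.
Raw shares: Unit 4A 3,006/23,125 × $7,381,633 = 959,532.49; Unit 2B 4,225/23,125 × $7,381,633 = 1,348,644.30; Unit 1B 7,537/23,125 × $7,381,633 = 2,405,853.75; Unit G2 8,357/23,125 × $7,381,633 = 2,667,602.46.
At nearest $1: Unit 4A $959,532; Unit 2B $1,348,644; Unit 1B $2,405,854; Unit G2 $2,667,602. Sum = $7,381,632.
Difference $7,381,633 − $7,381,632 = +$1 applied to largest floor area (Unit G2): Unit G2 becomes $2,667,603.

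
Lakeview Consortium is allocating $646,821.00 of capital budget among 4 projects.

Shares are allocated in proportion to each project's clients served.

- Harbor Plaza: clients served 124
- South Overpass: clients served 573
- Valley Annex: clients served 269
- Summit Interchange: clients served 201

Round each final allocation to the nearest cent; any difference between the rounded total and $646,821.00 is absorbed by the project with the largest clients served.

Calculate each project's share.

Total clients served = 124 + 573 + 269 + 201 = 1,167.
Unrounded shares: Harbor Plaza 68,728.1954; South Overpass 317,590.7738; Valley Annex 149,095.8432; Summit Interchange 111,406.1877.
At nearest cent: Harbor Plaza $68,728.20; South Overpass $317,590.77; Valley Annex $149,095.84; Summit Interchange $111,406.19. Sum = $646,821.00.
Sum already equals the total — no adjustment.

Harbor Plaza: $68,728.20 · South Overpass: $317,590.77 · Valley Annex: $149,095.84 · Summit Interchange: $111,406.19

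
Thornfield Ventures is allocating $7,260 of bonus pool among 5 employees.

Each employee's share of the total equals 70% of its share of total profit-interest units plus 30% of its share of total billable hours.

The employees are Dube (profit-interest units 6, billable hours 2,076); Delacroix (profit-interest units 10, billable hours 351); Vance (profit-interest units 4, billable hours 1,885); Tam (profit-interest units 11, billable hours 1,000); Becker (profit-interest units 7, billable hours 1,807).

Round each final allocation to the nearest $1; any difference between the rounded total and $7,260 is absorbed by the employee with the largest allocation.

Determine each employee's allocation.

Dube: $1,438 · Delacroix: $1,445 · Vance: $1,112 · Tam: $1,776 · Becker: $1,489

Profit-interest units total 38; billable hours total 7,119.
Composite weights (70% profit-interest units + 30% billable hours): Dube 0.1980; Delacroix 0.1990; Vance 0.1531; Tam 0.2448; Becker 0.2051.
Raw shares: Dube 1,437.56; Delacroix 1,444.75; Vance 1,111.65; Tam 1,777.05; Becker 1,488.99.
Rounded to nearest $1: Dube $1,438; Delacroix $1,445; Vance $1,112; Tam $1,777; Becker $1,489. Sum = $7,261.
Difference $7,260 − $7,261 = −$1 applied to largest allocation (Tam): Tam becomes $1,776.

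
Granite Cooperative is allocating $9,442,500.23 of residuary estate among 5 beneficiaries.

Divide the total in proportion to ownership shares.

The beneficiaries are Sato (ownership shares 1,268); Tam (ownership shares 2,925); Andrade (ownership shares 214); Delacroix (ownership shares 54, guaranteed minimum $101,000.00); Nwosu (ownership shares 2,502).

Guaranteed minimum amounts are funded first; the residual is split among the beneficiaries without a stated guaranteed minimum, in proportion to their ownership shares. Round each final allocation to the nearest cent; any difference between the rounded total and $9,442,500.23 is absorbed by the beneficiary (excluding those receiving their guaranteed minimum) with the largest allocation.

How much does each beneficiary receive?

Minimums first: Delacroix $101,000.00. Residual $9,341,500.23.
Residual split over remaining ownership shares 6,909: Sato 1,714,433.6795 → $1,714,433.68; Tam 3,954,825.3253 → $3,954,825.33; Andrade 289,344.4853 → $289,344.49; Nwosu 3,382,896.7398 → $3,382,896.74.
Rounding difference −$0.01 applied to Tam → $3,954,825.32.

Sato: $1,714,433.68 | Tam: $3,954,825.32 | Andrade: $289,344.49 | Delacroix: $101,000.00 | Nwosu: $3,382,896.74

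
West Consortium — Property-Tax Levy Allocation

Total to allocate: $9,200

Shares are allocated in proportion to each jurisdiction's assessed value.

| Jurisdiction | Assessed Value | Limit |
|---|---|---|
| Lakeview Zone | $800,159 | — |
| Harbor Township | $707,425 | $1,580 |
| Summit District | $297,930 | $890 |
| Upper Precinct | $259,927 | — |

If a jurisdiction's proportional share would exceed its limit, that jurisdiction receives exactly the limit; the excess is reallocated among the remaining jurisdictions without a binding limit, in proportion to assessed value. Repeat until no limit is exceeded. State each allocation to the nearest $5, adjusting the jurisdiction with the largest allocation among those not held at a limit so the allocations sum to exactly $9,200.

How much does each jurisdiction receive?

Lakeview Zone: $5,080; Harbor Township: $1,580; Summit District: $890; Upper Precinct: $1,650

Combined assessed value = 2,065,441.
Unconstrained shares: Lakeview Zone 3,564.11; Harbor Township 3,151.05; Summit District 1,327.06; Upper Precinct 1,157.78.
Held at cap: Harbor Township ($1,580), Summit District ($890); balance $6,730 reallocated over remaining assessed value 1,060,086.
Remaining shares: Lakeview Zone 5,079.84 → $5,080; Upper Precinct 1,650.16 → $1,650.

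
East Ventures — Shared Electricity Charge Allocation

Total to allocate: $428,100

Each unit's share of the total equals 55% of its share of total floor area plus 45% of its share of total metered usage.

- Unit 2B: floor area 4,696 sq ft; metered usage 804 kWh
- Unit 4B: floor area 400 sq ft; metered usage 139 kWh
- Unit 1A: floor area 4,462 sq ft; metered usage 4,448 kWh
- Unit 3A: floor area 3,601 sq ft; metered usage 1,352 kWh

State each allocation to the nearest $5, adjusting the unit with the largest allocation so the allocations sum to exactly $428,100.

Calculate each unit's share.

Totals — floor area 13,159, metered usage 6,743.
Composite weights (55% floor area + 45% metered usage): Unit 2B 0.2499; Unit 4B 0.0260; Unit 1A 0.4833; Unit 3A 0.2407.
Pro-rata amounts: Unit 2B 106,995.87; Unit 4B 11,128.41; Unit 1A 206,916.61; Unit 3A 103,059.11.
Rounded to nearest $5: Unit 2B $106,995; Unit 4B $11,130; Unit 1A $206,915; Unit 3A $103,060. Sum = $428,100.
Sum already equals the total — no adjustment.

Unit 2B: $106,995 · Unit 4B: $11,130 · Unit 1A: $206,915 · Unit 3A: $103,060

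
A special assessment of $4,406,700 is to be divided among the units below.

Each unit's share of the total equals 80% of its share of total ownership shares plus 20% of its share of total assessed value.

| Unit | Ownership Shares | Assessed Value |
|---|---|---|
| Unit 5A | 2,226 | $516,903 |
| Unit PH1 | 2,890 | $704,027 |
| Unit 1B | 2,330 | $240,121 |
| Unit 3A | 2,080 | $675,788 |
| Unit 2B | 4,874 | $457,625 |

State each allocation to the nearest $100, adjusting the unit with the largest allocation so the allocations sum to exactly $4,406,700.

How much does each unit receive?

Totals — ownership shares 14,400, assessed value 2,594,464.
Combined weights (80% ownership shares + 20% assessed value): Unit 5A 0.1635; Unit PH1 0.2148; Unit 1B 0.1480; Unit 3A 0.1677; Unit 2B 0.3061.
Raw shares: Unit 5A 720,553.96; Unit PH1 946,678.30; Unit 1B 651,991.99; Unit 3A 738,784.00; Unit 2B 1,348,691.75.
Rounded to nearest $100: Unit 5A $720,600; Unit PH1 $946,700; Unit 1B $652,000; Unit 3A $738,800; Unit 2B $1,348,700. Sum = $4,406,800.
Difference $4,406,700 − $4,406,800 = −$100 applied to largest allocation (Unit 2B): Unit 2B becomes $1,348,600.

Unit 5A: $720,600 | Unit PH1: $946,700 | Unit 1B: $652,000 | Unit 3A: $738,800 | Unit 2B: $1,348,600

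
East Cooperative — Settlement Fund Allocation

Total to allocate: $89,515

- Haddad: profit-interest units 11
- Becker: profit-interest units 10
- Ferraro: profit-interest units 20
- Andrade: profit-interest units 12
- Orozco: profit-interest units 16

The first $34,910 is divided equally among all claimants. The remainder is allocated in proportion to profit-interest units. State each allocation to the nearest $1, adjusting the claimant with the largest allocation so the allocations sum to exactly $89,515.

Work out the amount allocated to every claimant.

$34,910 shared equally gives $6,982 per claimant.
Remainder $54,605 by profit-interest units (total 69): Haddad 8,705.14 → $8,705; Becker 7,913.77 → $7,914; Ferraro 15,827.54 → $15,828; Andrade 9,496.52 → $9,497; Orozco 12,662.03 → $12,662.
Rounding difference −$1 on remainder applied to Ferraro.
Totals: Haddad $6,982 + $8,705 = $15,687; Becker $6,982 + $7,914 = $14,896; Ferraro $6,982 + $15,827 = $22,809; Andrade $6,982 + $9,497 = $16,479; Orozco $6,982 + $12,662 = $19,644.

Haddad: $15,687 · Becker: $14,896 · Ferraro: $22,809 · Andrade: $16,479 · Orozco: $19,644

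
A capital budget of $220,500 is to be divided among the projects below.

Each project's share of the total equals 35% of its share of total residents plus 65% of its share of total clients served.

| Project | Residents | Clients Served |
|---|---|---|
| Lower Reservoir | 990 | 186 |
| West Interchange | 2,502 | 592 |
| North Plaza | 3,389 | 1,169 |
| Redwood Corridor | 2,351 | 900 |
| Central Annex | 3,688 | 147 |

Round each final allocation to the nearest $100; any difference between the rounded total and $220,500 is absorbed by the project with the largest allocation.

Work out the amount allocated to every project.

Lower Reservoir: $14,800 · West Interchange: $43,300 · North Plaza: $76,200 · Redwood Corridor: $57,100 · Central Annex: $29,100

Residents total 12,920; clients served total 2,994.
Composite weights (35% residents + 65% clients served): Lower Reservoir 0.0672; West Interchange 0.1963; North Plaza 0.3456; Redwood Corridor 0.2591; Central Annex 0.1318.
Pro-rata amounts: Lower Reservoir 14,817.52; West Interchange 43,284.67; North Plaza 76,204.40; Redwood Corridor 57,126.89; Central Annex 29,066.52.
At nearest $100: Lower Reservoir $14,800; West Interchange $43,300; North Plaza $76,200; Redwood Corridor $57,100; Central Annex $29,100. Sum = $220,500.
Rounded total matches; no reconciliation needed.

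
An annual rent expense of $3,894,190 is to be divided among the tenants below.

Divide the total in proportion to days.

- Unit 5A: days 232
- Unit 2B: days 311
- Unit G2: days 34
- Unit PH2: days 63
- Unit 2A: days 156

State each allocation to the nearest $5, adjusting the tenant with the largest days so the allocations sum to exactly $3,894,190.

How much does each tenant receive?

Days total: 796.
Raw shares: Unit 5A 232/796 × $3,894,190 = 1,134,990.05; Unit 2B 311/796 × $3,894,190 = 1,521,473.73; Unit G2 34/796 × $3,894,190 = 166,334.75; Unit PH2 63/796 × $3,894,190 = 308,208.51; Unit 2A 156/796 × $3,894,190 = 763,182.96.
After rounding ($5): Unit 5A $1,134,990; Unit 2B $1,521,475; Unit G2 $166,335; Unit PH2 $308,210; Unit 2A $763,185. Sum = $3,894,195.
Difference $3,894,190 − $3,894,195 = −$5 applied to largest days (Unit 2B): Unit 2B becomes $1,521,470.

Unit 5A: $1,134,990 · Unit 2B: $1,521,470 · Unit G2: $166,335 · Unit PH2: $308,210 · Unit 2A: $763,185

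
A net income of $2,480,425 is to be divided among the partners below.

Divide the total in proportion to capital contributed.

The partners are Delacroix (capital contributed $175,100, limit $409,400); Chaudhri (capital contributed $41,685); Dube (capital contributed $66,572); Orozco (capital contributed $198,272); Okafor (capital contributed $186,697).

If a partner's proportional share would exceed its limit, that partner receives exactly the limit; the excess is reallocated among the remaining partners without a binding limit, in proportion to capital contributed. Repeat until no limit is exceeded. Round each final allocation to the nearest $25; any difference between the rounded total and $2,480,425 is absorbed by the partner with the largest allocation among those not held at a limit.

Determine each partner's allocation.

Sum of capital contributed: 668,326.
Unconstrained shares: Delacroix 649,866.11; Chaudhri 154,709.70; Dube 247,075.31; Orozco 735,866.67; Okafor 692,907.21.
Held at cap: Delacroix ($409,400); residual $2,071,025 reallocated over remaining capital contributed 493,226.
Remaining shares: Chaudhri 175,032.70 → $175,025; Dube 279,531.65 → $279,525; Orozco 832,531.68 → $832,525; Okafor 783,928.98 → $783,925.
Rounding difference +$25 applied to Orozco → $832,550.

Delacroix: $409,400; Chaudhri: $175,025; Dube: $279,525; Orozco: $832,550; Okafor: $783,925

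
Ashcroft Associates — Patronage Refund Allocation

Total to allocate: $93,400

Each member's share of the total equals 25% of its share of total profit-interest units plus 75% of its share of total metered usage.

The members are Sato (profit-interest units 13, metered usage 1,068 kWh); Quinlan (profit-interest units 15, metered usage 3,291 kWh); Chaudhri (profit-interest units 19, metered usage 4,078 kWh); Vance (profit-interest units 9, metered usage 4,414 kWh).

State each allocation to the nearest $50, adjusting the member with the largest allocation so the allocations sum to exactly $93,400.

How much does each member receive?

Totals — profit-interest units 56, metered usage 12,851.
Composite weights (25% profit-interest units + 75% metered usage): Sato 0.1204; Quinlan 0.2590; Chaudhri 0.3228; Vance 0.2978.
Proportional shares: Sato 11,242.14; Quinlan 24,193.50; Chaudhri 30,151.25; Vance 27,813.12.
After rounding ($50): Sato $11,250; Quinlan $24,200; Chaudhri $30,150; Vance $27,800. Sum = $93,400.
Sum already equals the total — no adjustment.

Sato: $11,250; Quinlan: $24,200; Chaudhri: $30,150; Vance: $27,800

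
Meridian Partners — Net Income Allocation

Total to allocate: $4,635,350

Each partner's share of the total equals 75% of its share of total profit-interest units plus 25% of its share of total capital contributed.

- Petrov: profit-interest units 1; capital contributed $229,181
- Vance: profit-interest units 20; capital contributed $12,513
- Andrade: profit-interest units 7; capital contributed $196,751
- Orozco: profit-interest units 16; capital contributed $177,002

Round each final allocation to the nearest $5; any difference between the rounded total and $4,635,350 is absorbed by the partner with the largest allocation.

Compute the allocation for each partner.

Petrov: $510,540 · Vance: $1,603,795 · Andrade: $923,550 · Orozco: $1,597,465

Profit-interest units total 44; capital contributed total 615,447.
Combined weights (75% profit-interest units + 25% capital contributed): Petrov 0.1101; Vance 0.3460; Andrade 0.1992; Orozco 0.3446.
Proportional shares: Petrov 510,541.15; Vance 1,603,793.93; Andrade 923,547.94; Orozco 1,597,466.98.
Rounded to nearest $5: Petrov $510,540; Vance $1,603,795; Andrade $923,550; Orozco $1,597,465. Sum = $4,635,350.
Rounded total matches; no reconciliation needed.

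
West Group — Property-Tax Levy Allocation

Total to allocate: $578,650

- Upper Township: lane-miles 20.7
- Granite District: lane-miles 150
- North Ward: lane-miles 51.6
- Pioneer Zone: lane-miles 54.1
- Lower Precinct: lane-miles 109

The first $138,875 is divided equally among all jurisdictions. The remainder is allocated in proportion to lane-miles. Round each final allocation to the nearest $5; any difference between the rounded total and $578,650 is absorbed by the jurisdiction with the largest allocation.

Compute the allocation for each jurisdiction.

$138,875 shared equally gives $27,775 per jurisdiction.
Remainder $439,775 by lane-miles (total 385.4): Upper Township 23,620.50 → $23,620; Granite District 171,163.08 → $171,165; North Ward 58,880.10 → $58,880; Pioneer Zone 61,732.82 → $61,735; Lower Precinct 124,378.50 → $124,380.
Rounding difference −$5 on remainder applied to Granite District.
Totals: Upper Township $27,775 + $23,620 = $51,395; Granite District $27,775 + $171,160 = $198,935; North Ward $27,775 + $58,880 = $86,655; Pioneer Zone $27,775 + $61,735 = $89,510; Lower Precinct $27,775 + $124,380 = $152,155.

Upper Township: $51,395 · Granite District: $198,935 · North Ward: $86,655 · Pioneer Zone: $89,510 · Lower Precinct: $152,155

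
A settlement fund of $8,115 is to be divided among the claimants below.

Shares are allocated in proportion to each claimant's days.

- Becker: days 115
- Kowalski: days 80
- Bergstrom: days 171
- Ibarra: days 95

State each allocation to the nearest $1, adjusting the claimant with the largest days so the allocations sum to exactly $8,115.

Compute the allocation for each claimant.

Becker: $2,024 · Kowalski: $1,408 · Bergstrom: $3,011 · Ibarra: $1,672

Combined days = 461.
Pro-rata amounts: Becker 115/461 × $8,115 = 2,024.35; Kowalski 80/461 × $8,115 = 1,408.24; Bergstrom 171/461 × $8,115 = 3,010.12; Ibarra 95/461 × $8,115 = 1,672.29.
After rounding ($1): Becker $2,024; Kowalski $1,408; Bergstrom $3,010; Ibarra $1,672. Sum = $8,114.
Difference $8,115 − $8,114 = +$1 applied to largest days (Bergstrom): Bergstrom becomes $3,011.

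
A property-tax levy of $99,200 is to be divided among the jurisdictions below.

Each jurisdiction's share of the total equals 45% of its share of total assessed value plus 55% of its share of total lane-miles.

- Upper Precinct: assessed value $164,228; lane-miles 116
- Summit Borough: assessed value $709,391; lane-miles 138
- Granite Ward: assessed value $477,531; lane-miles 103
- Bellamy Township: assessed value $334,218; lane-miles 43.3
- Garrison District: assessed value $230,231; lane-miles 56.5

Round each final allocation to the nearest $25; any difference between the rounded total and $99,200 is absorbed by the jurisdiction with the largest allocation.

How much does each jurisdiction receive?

Assessed value total 1,915,599; lane-miles total 456.8.
Blended shares (45% assessed value + 55% lane-miles): Upper Precinct 0.1782; Summit Borough 0.3328; Granite Ward 0.2362; Bellamy Township 0.1306; Garrison District 0.1221.
Proportional shares: Upper Precinct 17,682.06; Summit Borough 33,013.90; Granite Ward 23,430.38; Bellamy Township 12,960.15; Garrison District 12,113.50.
At nearest $25: Upper Precinct $17,675; Summit Borough $33,025; Granite Ward $23,425; Bellamy Township $12,950; Garrison District $12,125. Sum = $99,200.
Rounded total matches; no reconciliation needed.

Upper Precinct: $17,675 · Summit Borough: $33,025 · Granite Ward: $23,425 · Bellamy Township: $12,950 · Garrison District: $12,125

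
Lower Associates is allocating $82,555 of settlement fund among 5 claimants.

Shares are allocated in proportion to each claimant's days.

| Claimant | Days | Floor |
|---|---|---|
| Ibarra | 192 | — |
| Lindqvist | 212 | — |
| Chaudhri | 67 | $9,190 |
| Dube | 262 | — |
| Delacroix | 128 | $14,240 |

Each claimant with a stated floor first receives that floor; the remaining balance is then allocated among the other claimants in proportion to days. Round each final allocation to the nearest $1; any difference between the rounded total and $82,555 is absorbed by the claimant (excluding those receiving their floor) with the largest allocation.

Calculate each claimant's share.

Minimums first: Chaudhri $9,190; Delacroix $14,240. Balance $59,125.
Balance split over remaining days 666: Ibarra 17,045.05 → $17,045; Lindqvist 18,820.57 → $18,821; Dube 23,259.38 → $23,259.

Ibarra: $17,045 | Lindqvist: $18,821 | Chaudhri: $9,190 | Dube: $23,259 | Delacroix: $14,240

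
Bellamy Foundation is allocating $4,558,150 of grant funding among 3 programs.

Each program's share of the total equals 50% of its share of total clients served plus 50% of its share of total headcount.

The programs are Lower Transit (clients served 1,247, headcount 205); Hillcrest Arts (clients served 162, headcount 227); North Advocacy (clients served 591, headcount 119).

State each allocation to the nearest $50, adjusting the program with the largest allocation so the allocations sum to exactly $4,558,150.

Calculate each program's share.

Lower Transit: $2,268,900; Hillcrest Arts: $1,123,550; North Advocacy: $1,165,700

Totals — clients served 2,000, headcount 551.
Combined weights (50% clients served + 50% headcount): Lower Transit 0.4978; Hillcrest Arts 0.2465; North Advocacy 0.2557.
Raw shares: Lower Transit 2,268,934.98; Hillcrest Arts 1,123,534.34; North Advocacy 1,165,680.68.
After rounding ($50): Lower Transit $2,268,950; Hillcrest Arts $1,123,550; North Advocacy $1,165,700. Sum = $4,558,200.
Difference $4,558,150 − $4,558,200 = −$50 applied to largest allocation (Lower Transit): Lower Transit becomes $2,268,900.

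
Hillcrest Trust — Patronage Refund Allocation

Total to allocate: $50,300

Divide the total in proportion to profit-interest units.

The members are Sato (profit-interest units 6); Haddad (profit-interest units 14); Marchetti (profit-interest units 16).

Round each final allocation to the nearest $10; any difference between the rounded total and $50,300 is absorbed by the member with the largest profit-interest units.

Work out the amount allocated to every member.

Sato: $8,380; Haddad: $19,560; Marchetti: $22,360

Combined profit-interest units = 6 + 14 + 16 = 36.
Unrounded shares: Sato 8,383.33; Haddad 19,561.11; Marchetti 22,355.56.
After rounding ($10): Sato $8,380; Haddad $19,560; Marchetti $22,360. Sum = $50,300.
Rounded total matches; no reconciliation needed.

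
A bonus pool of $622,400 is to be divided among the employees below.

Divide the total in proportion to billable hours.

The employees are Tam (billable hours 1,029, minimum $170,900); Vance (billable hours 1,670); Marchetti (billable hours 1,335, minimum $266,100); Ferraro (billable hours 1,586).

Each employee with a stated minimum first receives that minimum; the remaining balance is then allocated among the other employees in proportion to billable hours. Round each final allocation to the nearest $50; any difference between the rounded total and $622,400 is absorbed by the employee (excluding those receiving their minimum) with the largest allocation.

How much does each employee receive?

Guaranteed amounts: Tam $170,900; Marchetti $266,100. Remaining pool $185,400.
Remaining pool split over remaining billable hours 3,256: Vance 95,091.52 → $95,100; Ferraro 90,308.48 → $90,300.

Tam: $170,900 · Vance: $95,100 · Marchetti: $266,100 · Ferraro: $90,300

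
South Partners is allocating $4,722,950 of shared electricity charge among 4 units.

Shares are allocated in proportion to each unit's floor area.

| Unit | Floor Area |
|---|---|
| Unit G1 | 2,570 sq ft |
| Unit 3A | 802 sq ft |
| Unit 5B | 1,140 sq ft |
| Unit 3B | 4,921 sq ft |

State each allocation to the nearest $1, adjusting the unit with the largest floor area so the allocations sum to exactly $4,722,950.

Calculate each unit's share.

Total floor area = 2,570 + 802 + 1,140 + 4,921 = 9,433.
Raw shares: Unit G1 1,286,757.29; Unit 3A 401,548.38; Unit 5B 570,779.498; Unit 3B 2,463,864.83.
After rounding ($1): Unit G1 $1,286,757; Unit 3A $401,548; Unit 5B $570,779; Unit 3B $2,463,865. Sum = $4,722,949.
Difference $4,722,950 − $4,722,949 = +$1 applied to largest floor area (Unit 3B): Unit 3B becomes $2,463,866.

Unit G1: $1,286,757; Unit 3A: $401,548; Unit 5B: $570,779; Unit 3B: $2,463,866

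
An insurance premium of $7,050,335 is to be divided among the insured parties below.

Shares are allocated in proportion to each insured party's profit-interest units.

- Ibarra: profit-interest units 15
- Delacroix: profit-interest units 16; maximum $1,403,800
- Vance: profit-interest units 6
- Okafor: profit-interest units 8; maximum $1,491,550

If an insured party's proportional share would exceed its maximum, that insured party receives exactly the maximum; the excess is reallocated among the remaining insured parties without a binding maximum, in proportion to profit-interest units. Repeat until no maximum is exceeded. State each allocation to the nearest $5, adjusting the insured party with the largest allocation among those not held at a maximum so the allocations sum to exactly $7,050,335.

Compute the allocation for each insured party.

Sum of profit-interest units: 45.
Unconstrained shares: Ibarra 2,350,111.67; Delacroix 2,506,785.78; Vance 940,044.67; Okafor 1,253,392.89.
Capped: Delacroix ($1,403,800); balance $5,646,535 reallocated over remaining profit-interest units 29.
Capped: Okafor ($1,491,550); balance $4,154,985 reallocated over remaining profit-interest units 21.
Redistributed shares: Ibarra 2,967,846.43 → $2,967,845; Vance 1,187,138.57 → $1,187,140.

Ibarra: $2,967,845 | Delacroix: $1,403,800 | Vance: $1,187,140 | Okafor: $1,491,550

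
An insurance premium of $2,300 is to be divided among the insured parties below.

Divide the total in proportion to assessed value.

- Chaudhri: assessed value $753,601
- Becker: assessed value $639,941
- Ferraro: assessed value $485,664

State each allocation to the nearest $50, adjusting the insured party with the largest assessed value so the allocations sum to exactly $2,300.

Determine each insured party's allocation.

Chaudhri: $900; Becker: $800; Ferraro: $600

Total assessed value = 753,601 + 639,941 + 485,664 = 1,879,206.
Pro-rata amounts: Chaudhri 922.35; Becker 783.24; Ferraro 594.41.
Rounded to nearest $50: Chaudhri $900; Becker $800; Ferraro $600. Sum = $2,300.
Rounded total matches; no reconciliation needed.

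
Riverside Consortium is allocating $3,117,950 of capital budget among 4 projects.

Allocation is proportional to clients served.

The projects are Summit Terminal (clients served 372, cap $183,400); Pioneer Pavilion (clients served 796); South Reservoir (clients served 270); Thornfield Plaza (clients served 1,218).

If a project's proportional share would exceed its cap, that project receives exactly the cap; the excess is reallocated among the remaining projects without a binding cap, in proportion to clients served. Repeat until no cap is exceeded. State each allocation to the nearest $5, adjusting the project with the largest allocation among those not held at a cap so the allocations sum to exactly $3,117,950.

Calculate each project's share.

Sum of clients served: 2,656.
Proportional shares (ignoring caps): Summit Terminal 436,700.83; Pioneer Pavilion 934,445.86; South Reservoir 316,960.28; Thornfield Plaza 1,429,843.03.
Held at cap: Summit Terminal ($183,400); balance $2,934,550 reallocated over remaining clients served 2,284.
Redistributed shares: Pioneer Pavilion 1,022,724.08 → $1,022,725; South Reservoir 346,903.90 → $346,905; Thornfield Plaza 1,564,922.02 → $1,564,920.

Summit Terminal: $183,400; Pioneer Pavilion: $1,022,725; South Reservoir: $346,905; Thornfield Plaza: $1,564,920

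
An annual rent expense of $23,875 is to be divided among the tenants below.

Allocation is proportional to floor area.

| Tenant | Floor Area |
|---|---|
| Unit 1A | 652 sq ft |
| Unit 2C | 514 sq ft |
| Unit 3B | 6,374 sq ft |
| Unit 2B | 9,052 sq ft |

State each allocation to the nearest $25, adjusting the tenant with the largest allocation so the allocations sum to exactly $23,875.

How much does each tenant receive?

Floor area total: 16,592.
Raw shares: Unit 1A 652/16,592 × $23,875 = 938.19; Unit 2C 514/16,592 × $23,875 = 739.62; Unit 3B 6,374/16,592 × $23,875 = 9,171.84; Unit 2B 9,052/16,592 × $23,875 = 13,025.34.
At nearest $25: Unit 1A $950; Unit 2C $750; Unit 3B $9,175; Unit 2B $13,025. Sum = $23,900.
Difference $23,875 − $23,900 = −$25 applied to largest allocation (Unit 2B): Unit 2B becomes $13,000.

Unit 1A: $950 · Unit 2C: $750 · Unit 3B: $9,175 · Unit 2B: $13,000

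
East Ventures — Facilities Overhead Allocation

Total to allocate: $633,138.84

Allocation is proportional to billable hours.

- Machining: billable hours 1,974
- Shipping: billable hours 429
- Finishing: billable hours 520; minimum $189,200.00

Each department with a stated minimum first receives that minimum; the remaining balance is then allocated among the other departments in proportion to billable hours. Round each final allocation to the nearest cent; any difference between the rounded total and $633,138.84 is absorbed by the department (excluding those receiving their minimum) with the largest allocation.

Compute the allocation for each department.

Guaranteed amounts: Finishing $189,200.00. Residual $443,938.84.
Residual split over remaining billable hours 2,403: Machining 364,683.8411 → $364,683.84; Shipping 79,254.9989 → $79,255.00.

Machining: $364,683.84; Shipping: $79,255.00; Finishing: $189,200.00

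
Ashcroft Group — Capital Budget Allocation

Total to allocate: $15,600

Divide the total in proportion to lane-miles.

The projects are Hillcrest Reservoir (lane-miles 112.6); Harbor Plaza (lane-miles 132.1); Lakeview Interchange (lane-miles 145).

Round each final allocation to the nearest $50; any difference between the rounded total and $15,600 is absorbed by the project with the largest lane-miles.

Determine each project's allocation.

Total lane-miles = 112.6 + 132.1 + 145 = 389.7.
Raw shares: Hillcrest Reservoir 4,507.47; Harbor Plaza 5,288.07; Lakeview Interchange 5,804.46.
Rounded to nearest $50: Hillcrest Reservoir $4,500; Harbor Plaza $5,300; Lakeview Interchange $5,800. Sum = $15,600.
No rounding difference to absorb.

Hillcrest Reservoir: $4,500 · Harbor Plaza: $5,300 · Lakeview Interchange: $5,800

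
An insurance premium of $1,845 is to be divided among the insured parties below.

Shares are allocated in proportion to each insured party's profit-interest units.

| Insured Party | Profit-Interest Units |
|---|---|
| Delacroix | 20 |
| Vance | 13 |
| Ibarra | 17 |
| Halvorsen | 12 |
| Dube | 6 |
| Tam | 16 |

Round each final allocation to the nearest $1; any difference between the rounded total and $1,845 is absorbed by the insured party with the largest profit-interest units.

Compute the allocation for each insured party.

Delacroix: $439 · Vance: $286 · Ibarra: $373 · Halvorsen: $264 · Dube: $132 · Tam: $351

Total profit-interest units = 20 + 13 + 17 + 12 + 6 + 16 = 84.
Unrounded shares: Delacroix 439.29; Vance 285.54; Ibarra 373.39; Halvorsen 263.57; Dube 131.79; Tam 351.43.
At nearest $1: Delacroix $439; Vance $286; Ibarra $373; Halvorsen $264; Dube $132; Tam $351. Sum = $1,845.
Sum already equals the total — no adjustment.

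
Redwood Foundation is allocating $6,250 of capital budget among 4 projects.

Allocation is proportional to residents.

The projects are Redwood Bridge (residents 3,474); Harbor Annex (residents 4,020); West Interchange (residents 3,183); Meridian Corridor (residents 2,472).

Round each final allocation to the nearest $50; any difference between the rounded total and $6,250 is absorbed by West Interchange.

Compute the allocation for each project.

Combined residents = 13,149.
Proportional shares: Redwood Bridge 3,474/13,149 × $6,250 = 1,651.27; Harbor Annex 4,020/13,149 × $6,250 = 1,910.79; West Interchange 3,183/13,149 × $6,250 = 1,512.95; Meridian Corridor 2,472/13,149 × $6,250 = 1,174.99.
At nearest $50: Redwood Bridge $1,650; Harbor Annex $1,900; West Interchange $1,500; Meridian Corridor $1,150. Sum = $6,200.
Difference $6,250 − $6,200 = +$50 applied to West Interchange: West Interchange becomes $1,550.

Redwood Bridge: $1,650 · Harbor Annex: $1,900 · West Interchange: $1,550 · Meridian Corridor: $1,150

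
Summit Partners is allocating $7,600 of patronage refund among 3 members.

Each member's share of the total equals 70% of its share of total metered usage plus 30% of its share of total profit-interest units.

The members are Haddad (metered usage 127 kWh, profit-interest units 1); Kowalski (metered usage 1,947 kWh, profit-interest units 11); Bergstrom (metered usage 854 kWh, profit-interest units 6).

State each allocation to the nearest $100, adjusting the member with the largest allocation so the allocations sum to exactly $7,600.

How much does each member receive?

Haddad: $400 | Kowalski: $4,900 | Bergstrom: $2,300

Totals — metered usage 2,928, profit-interest units 18.
Combined weights (70% metered usage + 30% profit-interest units): Haddad 0.0470; Kowalski 0.6488; Bergstrom 0.3042.
Pro-rata amounts: Haddad 357.42; Kowalski 4,930.92; Bergstrom 2,311.67.
Rounded to nearest $100: Haddad $400; Kowalski $4,900; Bergstrom $2,300. Sum = $7,600.
No rounding difference to absorb.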